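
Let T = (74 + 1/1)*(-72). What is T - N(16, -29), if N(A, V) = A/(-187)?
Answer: -1009784/187 ≈ -5399.9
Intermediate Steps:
N(A, V) = -A/187 (N(A, V) = A*(-1/187) = -A/187)
T = -5400 (T = (74 + 1)*(-72) = 75*(-72) = -5400)
T - N(16, -29) = -5400 - (-1)*16/187 = -5400 - 1*(-16/187) = -5400 + 16/187 = -1009784/187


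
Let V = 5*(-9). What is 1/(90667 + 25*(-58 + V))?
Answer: 1/88092 ≈ 1.1352e-5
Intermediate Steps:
V = -45
1/(90667 + 25*(-58 + V)) = 1/(90667 + 25*(-58 - 45)) = 1/(90667 + 25*(-103)) = 1/(90667 - 2575) = 1/88092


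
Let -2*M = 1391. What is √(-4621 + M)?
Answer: 7*I*√434/2 ≈ 72.914*I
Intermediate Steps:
M = -1391/2 (M = -½*1391 = -1391/2 ≈ -695.50)
√(-4621 + M) = √(-4621 - 1391/2) = √(-10633/2) = 7*I*√434/2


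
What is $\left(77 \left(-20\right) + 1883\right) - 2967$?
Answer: $-2624$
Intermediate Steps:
$\left(77 \left(-20\right) + 1883\right) - 2967 = \left(-1540 + 1883\right) - 2967 = 343 - 2967 = -2624$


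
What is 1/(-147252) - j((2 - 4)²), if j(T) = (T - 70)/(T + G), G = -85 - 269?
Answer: -694213/3681300 ≈ -0.18858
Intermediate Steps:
G = -354
j(T) = (-70 + T)/(-354 + T) (j(T) = (T - 70)/(T - 354) = (-70 + T)/(-354 + T))
1/(-147252) - j((2 - 4)²) = 1/(-147252) - (-70 + (2 - 4)²)/(-354 + (2 - 4)²) = -1/147252 - (-70 + (-2)²)/(-354 + (-2)²) = -1/147252 - (-70 + 4)/(-354 + 4) = -1/147252 - (-66)/(-350) = -1/147252 - (-1)*(-66)/350 = -1/147252 - 1*33/175 = -1/147252 - 33/175 = -694213/3681300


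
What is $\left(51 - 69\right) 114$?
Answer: $-2052$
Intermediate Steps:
$\left(51 - 69\right) 114 = \left(-18\right) 114 = -2052$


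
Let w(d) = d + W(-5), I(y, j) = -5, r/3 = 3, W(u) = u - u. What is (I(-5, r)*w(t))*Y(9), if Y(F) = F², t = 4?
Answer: -1620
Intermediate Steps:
W(u) = 0
r = 9 (r = 3*3 = 9)
w(d) = d (w(d) = d + 0 = d)
(I(-5, r)*w(t))*Y(9) = -5*4*9² = -20*81 = -1620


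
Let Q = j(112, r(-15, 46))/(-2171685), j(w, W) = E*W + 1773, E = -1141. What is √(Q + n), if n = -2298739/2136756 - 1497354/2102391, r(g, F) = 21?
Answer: I*√6447402532825578683332951397333655/60221315470041230 ≈ 1.3333*I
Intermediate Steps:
j(w, W) = 1773 - 1141*W (j(w, W) = -1141*W + 1773 = 1773 - 1141*W)
n = -297493641799/166381354948 (n = -2298739*1/2136756 - 1497354*1/2102391 = -2298739/2136756 - 499118/700797 = -297493641799/166381354948 ≈ -1.7880)
Q = 7396/723895 (Q = (1773 - 1141*21)/(-2171685) = (1773 - 23961)*(-1/2171685) = -22188*(-1/2171685) = 7396/723895 ≈ 0.010217)
√(Q + n) = √(7396/723895 - 297493641799/166381354948) = √(-214123603328891697/120442630940082460) = I*√6447402532825578683332951397333655/60221315470041230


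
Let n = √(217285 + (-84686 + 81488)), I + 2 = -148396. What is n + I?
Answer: -148398 + √214087 ≈ -1.4794e+5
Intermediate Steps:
I = -148398 (I = -2 - 148396 = -148398)
n = √214087 (n = √(217285 - 3198) = √214087 ≈ 462.70)
n + I = √214087 - 148398 = -148398 + √214087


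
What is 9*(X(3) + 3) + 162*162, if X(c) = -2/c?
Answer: 26265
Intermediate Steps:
9*(X(3) + 3) + 162*162 = 9*(-2/3 + 3) + 162*162 = 9*(-2*⅓ + 3) + 26244 = 9*(-⅔ + 3) + 26244 = 9*(7/3) + 26244 = 21 + 26244 = 26265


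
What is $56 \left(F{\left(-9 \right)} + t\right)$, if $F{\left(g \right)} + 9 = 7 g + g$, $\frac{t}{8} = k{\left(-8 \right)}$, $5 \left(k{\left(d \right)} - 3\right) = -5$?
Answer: $-3640$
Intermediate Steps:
$k{\left(d \right)} = 2$ ($k{\left(d \right)} = 3 + \frac{1}{5} \left(-5\right) = 3 - 1 = 2$)
$t = 16$ ($t = 8 \cdot 2 = 16$)
$F{\left(g \right)} = -9 + 8 g$ ($F{\left(g \right)} = -9 + \left(7 g + g\right) = -9 + 8 g$)
$56 \left(F{\left(-9 \right)} + t\right) = 56 \left(\left(-9 + 8 \left(-9\right)\right) + 16\right) = 56 \left(\left(-9 - 72\right) + 16\right) = 56 \left(-81 + 16\right) = 56 \left(-65\right) = -3640$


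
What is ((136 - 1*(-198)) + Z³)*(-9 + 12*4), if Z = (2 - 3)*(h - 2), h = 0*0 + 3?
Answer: 12987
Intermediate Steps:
h = 3 (h = 0 + 3 = 3)
Z = -1 (Z = (2 - 3)*(3 - 2) = -1*1 = -1)
((136 - 1*(-198)) + Z³)*(-9 + 12*4) = ((136 - 1*(-198)) + (-1)³)*(-9 + 12*4) = ((136 + 198) - 1)*(-9 + 48) = (334 - 1)*39 = 333*39 = 12987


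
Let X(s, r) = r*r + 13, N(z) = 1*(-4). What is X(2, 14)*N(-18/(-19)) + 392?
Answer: -444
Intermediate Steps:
N(z) = -4
X(s, r) = 13 + r² (X(s, r) = r² + 13 = 13 + r²)
X(2, 14)*N(-18/(-19)) + 392 = (13 + 14²)*(-4) + 392 = (13 + 196)*(-4) + 392 = 209*(-4) + 392 = -836 + 392 = -444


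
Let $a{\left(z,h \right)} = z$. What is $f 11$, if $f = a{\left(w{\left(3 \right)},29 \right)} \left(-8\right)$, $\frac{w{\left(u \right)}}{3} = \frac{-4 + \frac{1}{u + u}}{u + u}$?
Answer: $\frac{506}{3} \approx 168.67$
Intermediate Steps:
$w{\left(u \right)} = \frac{3 \left(-4 + \frac{1}{2 u}\right)}{2 u}$ ($w{\left(u \right)} = 3 \frac{-4 + \frac{1}{u + u}}{u + u} = 3 \frac{-4 + \frac{1}{2 u}}{2 u} = \frac{3 \left(-4 + \frac{1}{2 u}\right)}{2 u}$)
$f = \frac{46}{3}$ ($f = \frac{3 \left(1 - 24\right)}{4 \cdot 9} \left(-8\right) = \frac{3}{4} \cdot \frac{1}{9} \left(1 - 24\right) \left(-8\right) = \frac{3}{4} \cdot \frac{1}{9} \left(-23\right) \left(-8\right) = \left(- \frac{23}{12}\right) \left(-8\right) = \frac{46}{3} \approx 15.333$)
$f 11 = \frac{46}{3} \cdot 11 = \frac{506}{3}$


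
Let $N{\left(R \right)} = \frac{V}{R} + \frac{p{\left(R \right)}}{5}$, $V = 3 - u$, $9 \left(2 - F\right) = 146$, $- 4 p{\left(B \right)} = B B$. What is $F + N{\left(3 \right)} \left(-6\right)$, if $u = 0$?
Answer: $- \frac{1577}{90} \approx -17.522$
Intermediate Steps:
$p{\left(B \right)} = - \frac{B^{2}}{4}$ ($p{\left(B \right)} = - \frac{B B}{4} = - \frac{B^{2}}{4}$)
$F = - \frac{128}{9}$ ($F = 2 - \frac{146}{9} = - \frac{128}{9} \approx -14.222$)
$V = 3$ ($V = 3 - 0 = 3 + 0 = 3$)
$N{\left(R \right)} = \frac{3}{R} - \frac{R^{2}}{20}$ ($N{\left(R \right)} = \frac{3}{R} + \frac{\left(- \frac{1}{4}\right) R^{2}}{5} = \frac{3}{R} + - \frac{R^{2}}{4} \cdot \frac{1}{5} = \frac{3}{R} - \frac{R^{2}}{20}$)
$F + N{\left(3 \right)} \left(-6\right) = - \frac{128}{9} + \frac{60 - 3^{3}}{20 \cdot 3} \left(-6\right) = - \frac{128}{9} + \frac{1}{20} \cdot \frac{1}{3} \left(60 - 27\right) \left(-6\right) = - \frac{128}{9} + \frac{1}{20} \cdot \frac{1}{3} \cdot 33 \left(-6\right) = - \frac{128}{9} + \frac{11}{20} \left(-6\right) = - \frac{128}{9} - \frac{33}{10} = - \frac{1577}{90}$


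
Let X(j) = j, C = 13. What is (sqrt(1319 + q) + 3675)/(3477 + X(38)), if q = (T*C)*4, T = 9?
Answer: 735/703 + sqrt(1787)/3515 ≈ 1.0575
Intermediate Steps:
q = 468 (q = (9*13)*4 = 117*4 = 468)
(sqrt(1319 + q) + 3675)/(3477 + X(38)) = (sqrt(1319 + 468) + 3675)/(3477 + 38) = (sqrt(1787) + 3675)/3515 = (3675 + sqrt(1787))*(1/3515) = 735/703 + sqrt(1787)/3515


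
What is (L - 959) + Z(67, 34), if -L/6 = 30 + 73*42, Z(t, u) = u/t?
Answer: -1308811/67 ≈ -19535.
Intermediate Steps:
L = -18576 (L = -6*(30 + 73*42) = -6*(30 + 3066) = -6*3096 = -18576)
(L - 959) + Z(67, 34) = (-18576 - 959) + 34/67 = -19535 + 34*(1/67) = -19535 + 34/67 = -1308811/67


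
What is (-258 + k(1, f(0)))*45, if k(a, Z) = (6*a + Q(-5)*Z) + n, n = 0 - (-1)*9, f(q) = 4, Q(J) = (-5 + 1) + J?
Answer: -12555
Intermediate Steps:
Q(J) = -4 + J
n = 9 (n = 0 - 1*(-9) = 0 + 9 = 9)
k(a, Z) = 9 - 9*Z + 6*a (k(a, Z) = (6*a + (-4 - 5)*Z) + 9 = (6*a - 9*Z) + 9 = (-9*Z + 6*a) + 9 = 9 - 9*Z + 6*a)
(-258 + k(1, f(0)))*45 = (-258 + (9 - 9*4 + 6*1))*45 = (-258 + (9 - 36 + 6))*45 = (-258 - 21)*45 = -279*45 = -12555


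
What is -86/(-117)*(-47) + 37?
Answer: 287/117 ≈ 2.4530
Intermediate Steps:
-86/(-117)*(-47) + 37 = -86*(-1/117)*(-47) + 37 = (86/117)*(-47) + 37 = -4042/117 + 37 = 287/117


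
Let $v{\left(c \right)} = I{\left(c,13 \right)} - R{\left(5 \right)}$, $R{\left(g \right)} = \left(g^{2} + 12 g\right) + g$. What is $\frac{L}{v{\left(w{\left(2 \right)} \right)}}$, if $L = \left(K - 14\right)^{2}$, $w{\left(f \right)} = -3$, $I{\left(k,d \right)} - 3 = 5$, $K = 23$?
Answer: $- \frac{81}{82} \approx -0.9878$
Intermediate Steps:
$I{\left(k,d \right)} = 8$ ($I{\left(k,d \right)} = 3 + 5 = 8$)
$R{\left(g \right)} = g^{2} + 13 g$
$L = 81$ ($L = \left(23 - 14\right)^{2} = 9^{2} = 81$)
$v{\left(c \right)} = -82$ ($v{\left(c \right)} = 8 - 5 \left(13 + 5\right) = 8 - 5 \cdot 18 = 8 - 90 = -82$)
$\frac{L}{v{\left(w{\left(2 \right)} \right)}} = \frac{81}{-82} = 81 \left(- \frac{1}{82}\right) = - \frac{81}{82}$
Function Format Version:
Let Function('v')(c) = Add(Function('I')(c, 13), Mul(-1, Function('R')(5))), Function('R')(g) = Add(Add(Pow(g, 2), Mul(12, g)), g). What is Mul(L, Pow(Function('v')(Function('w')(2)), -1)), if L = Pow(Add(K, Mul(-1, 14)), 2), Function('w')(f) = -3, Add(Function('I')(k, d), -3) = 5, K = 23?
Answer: Rational(-81, 82) ≈ -0.98780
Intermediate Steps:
Function('I')(k, d) = 8 (Function('I')(k, d) = Add(3, 5) = 8)
Function('R')(g) = Add(Pow(g, 2), Mul(13, g))
L = 81 (L = Pow(Add(23, Mul(-1, 14)), 2) = Pow(Add(23, -14), 2) = Pow(9, 2) = 81)
Function('v')(c) = -82 (Function('v')(c) = Add(8, Mul(-1, Mul(5, Add(13, 5)))) = Add(8, Mul(-1, Mul(5, 18))) = Add(8, Mul(-1, 90)) = Add(8, -90) = -82)
Mul(L, Pow(Function('v')(Function('w')(2)), -1)) = Mul(81, Pow(-82, -1)) = Mul(81, Rational(-1, 82)) = Rational(-81, 82)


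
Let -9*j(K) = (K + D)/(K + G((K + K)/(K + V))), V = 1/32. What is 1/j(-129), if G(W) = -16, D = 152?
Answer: 1305/23 ≈ 56.739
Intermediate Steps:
V = 1/32 ≈ 0.031250
j(K) = -(152 + K)/(9*(-16 + K)) (j(K) = -(K + 152)/(9*(K - 16)) = -(152 + K)/(9*(-16 + K)))
1/j(-129) = 1/((-152 - 1*(-129))/(9*(-16 - 129))) = 1/((⅑)*(-152 + 129)/(-145)) = 1/((⅑)*(-1/145)*(-23)) = 1/(23/1305) = 1305/23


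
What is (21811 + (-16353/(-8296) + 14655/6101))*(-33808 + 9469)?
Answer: -440560252242411/829736 ≈ -5.3096e+8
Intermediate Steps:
(21811 + (-16353/(-8296) + 14655/6101))*(-33808 + 9469) = (21811 + (-16353*(-1/8296) + 14655*(1/6101)))*(-24339) = (21811 + (16353/8296 + 14655/6101))*(-24339) = (21811 + 221347533/50613896)*(-24339) = (1104161033189/50613896)*(-24339) = -440560252242411/829736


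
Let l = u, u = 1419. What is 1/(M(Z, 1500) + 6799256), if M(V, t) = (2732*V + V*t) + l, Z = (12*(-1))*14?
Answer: 1/6089699 ≈ 1.6421e-7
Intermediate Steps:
l = 1419
Z = -168 (Z = -12*14 = -168)
M(V, t) = 1419 + 2732*V + V*t (M(V, t) = (2732*V + V*t) + 1419 = 1419 + 2732*V + V*t)
1/(M(Z, 1500) + 6799256) = 1/((1419 + 2732*(-168) - 168*1500) + 6799256) = 1/((1419 - 458976 - 252000) + 6799256) = 1/(-709557 + 6799256) = 1/6089699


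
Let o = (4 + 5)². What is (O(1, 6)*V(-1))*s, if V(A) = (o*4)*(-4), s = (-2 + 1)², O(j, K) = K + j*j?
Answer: -9072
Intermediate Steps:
O(j, K) = K + j²
s = 1 (s = (-1)² = 1)
o = 81 (o = 9² = 81)
V(A) = -1296 (V(A) = (81*4)*(-4) = 324*(-4) = -1296)
(O(1, 6)*V(-1))*s = ((6 + 1²)*(-1296))*1 = ((6 + 1)*(-1296))*1 = (7*(-1296))*1 = -9072*1 = -9072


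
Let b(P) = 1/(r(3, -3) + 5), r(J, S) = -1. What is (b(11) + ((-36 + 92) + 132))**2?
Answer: 567009/16 ≈ 35438.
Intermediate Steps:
b(P) = 1/4 (b(P) = 1/(-1 + 5) = 1/4)
(b(11) + ((-36 + 92) + 132))**2 = (1/4 + ((-36 + 92) + 132))**2 = (1/4 + (56 + 132))**2 = (1/4 + 188)**2 = (753/4)**2 = 567009/16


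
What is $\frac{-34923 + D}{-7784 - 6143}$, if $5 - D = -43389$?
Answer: $- \frac{8471}{13927} \approx -0.60824$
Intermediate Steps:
$D = 43394$ ($D = 5 - -43389 = 5 + 43389 = 43394$)
$\frac{-34923 + D}{-7784 - 6143} = \frac{-34923 + 43394}{-7784 - 6143} = \frac{8471}{-13927} = 8471 \left(- \frac{1}{13927}\right) = - \frac{8471}{13927}$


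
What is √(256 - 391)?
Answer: 3*I*√15 ≈ 11.619*I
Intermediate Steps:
√(256 - 391) = √(-135) = 3*I*√15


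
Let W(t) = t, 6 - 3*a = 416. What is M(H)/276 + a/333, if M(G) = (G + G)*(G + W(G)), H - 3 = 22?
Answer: 198695/22977 ≈ 8.6476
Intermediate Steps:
a = -410/3 (a = 2 - ⅓*416 = 2 - 416/3 = -410/3 ≈ -136.67)
H = 25 (H = 3 + 22 = 25)
M(G) = 4*G² (M(G) = (G + G)*(G + G) = (2*G)*(2*G) = 4*G²)
M(H)/276 + a/333 = (4*25²)/276 - 410/3/333 = (4*625)*(1/276) - 410/3*1/333 = 2500*(1/276) - 410/999 = 625/69 - 410/999 = 198695/22977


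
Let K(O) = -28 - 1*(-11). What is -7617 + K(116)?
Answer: -7634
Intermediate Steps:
K(O) = -17 (K(O) = -28 + 11 = -17)
-7617 + K(116) = -7617 - 17 = -7634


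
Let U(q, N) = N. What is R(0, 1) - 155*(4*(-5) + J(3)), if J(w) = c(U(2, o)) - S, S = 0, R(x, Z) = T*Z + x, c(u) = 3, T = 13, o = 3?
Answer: 2648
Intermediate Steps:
R(x, Z) = x + 13*Z (R(x, Z) = 13*Z + x = x + 13*Z)
J(w) = 3 (J(w) = 3 - 1*0 = 3 + 0 = 3)
R(0, 1) - 155*(4*(-5) + J(3)) = (0 + 13*1) - 155*(4*(-5) + 3) = (0 + 13) - 155*(-20 + 3) = 13 - 155*(-17) = 13 + 2635 = 2648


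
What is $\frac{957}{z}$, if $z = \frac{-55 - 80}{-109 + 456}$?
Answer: $- \frac{110693}{45} \approx -2459.8$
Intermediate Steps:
$z = - \frac{135}{347} \approx -0.38905$
$\frac{957}{z} = \frac{957}{- \frac{135}{347}} = 957 \left(- \frac{347}{135}\right) = - \frac{110693}{45}$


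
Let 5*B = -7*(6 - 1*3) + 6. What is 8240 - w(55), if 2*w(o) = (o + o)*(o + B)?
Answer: 5380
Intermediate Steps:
B = -3 (B = (-7*(6 - 1*3) + 6)/5 = (-7*(6 - 3) + 6)/5 = (-7*3 + 6)/5 = (-21 + 6)/5 = (1/5)*(-15) = -3)
w(o) = o*(-3 + o) (w(o) = ((o + o)*(o - 3))/2 = ((2*o)*(-3 + o))/2 = (2*o*(-3 + o))/2 = o*(-3 + o))
8240 - w(55) = 8240 - 55*(-3 + 55) = 8240 - 55*52 = 8240 - 1*2860 = 8240 - 2860 = 5380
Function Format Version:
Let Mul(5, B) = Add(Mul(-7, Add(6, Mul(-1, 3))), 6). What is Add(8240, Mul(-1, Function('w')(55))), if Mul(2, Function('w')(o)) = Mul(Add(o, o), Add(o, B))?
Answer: 5380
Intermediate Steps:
B = -3 (B = Mul(Rational(1, 5), Add(Mul(-7, Add(6, Mul(-1, 3))), 6)) = Mul(Rational(1, 5), Add(Mul(-7, Add(6, -3)), 6)) = Mul(Rational(1, 5), Add(Mul(-7, 3), 6)) = Mul(Rational(1, 5), Add(-21, 6)) = Mul(Rational(1, 5), -15) = -3)
Function('w')(o) = Mul(o, Add(-3, o)) (Function('w')(o) = Mul(Rational(1, 2), Mul(Add(o, o), Add(o, -3))) = Mul(Rational(1, 2), Mul(Mul(2, o), Add(-3, o))) = Mul(Rational(1, 2), Mul(2, o, Add(-3, o))) = Mul(o, Add(-3, o)))
Add(8240, Mul(-1, Function('w')(55))) = Add(8240, Mul(-1, Mul(55, Add(-3, 55)))) = Add(8240, Mul(-1, Mul(55, 52))) = Add(8240, Mul(-1, 2860)) = Add(8240, -2860) = 5380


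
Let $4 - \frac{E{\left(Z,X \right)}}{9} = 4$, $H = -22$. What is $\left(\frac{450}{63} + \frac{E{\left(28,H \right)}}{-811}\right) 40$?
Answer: $\frac{2000}{7} \approx 285.71$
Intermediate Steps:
$E{\left(Z,X \right)} = 0$ ($E{\left(Z,X \right)} = 36 - 36 = 0$)
$\left(\frac{450}{63} + \frac{E{\left(28,H \right)}}{-811}\right) 40 = \left(\frac{450}{63} + \frac{0}{-811}\right) 40 = \left(450 \cdot \frac{1}{63} + 0 \left(- \frac{1}{811}\right)\right) 40 = \left(\frac{50}{7} + 0\right) 40 = \frac{50}{7} \cdot 40 = \frac{2000}{7}$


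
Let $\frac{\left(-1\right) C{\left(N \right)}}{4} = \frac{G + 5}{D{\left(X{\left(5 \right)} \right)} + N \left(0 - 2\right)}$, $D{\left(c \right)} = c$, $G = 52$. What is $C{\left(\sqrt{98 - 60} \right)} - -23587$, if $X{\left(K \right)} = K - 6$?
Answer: $\frac{3561409}{151} + \frac{456 \sqrt{38}}{151} \approx 23604.0$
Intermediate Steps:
$X{\left(K \right)} = -6 + K$ ($X{\left(K \right)} = K - 6 = -6 + K$)
$C{\left(N \right)} = - \frac{228}{-1 - 2 N}$ ($C{\left(N \right)} = - 4 \frac{52 + 5}{\left(-6 + 5\right) + N \left(0 - 2\right)} = - 4 \frac{57}{-1 + N \left(-2\right)} = - 4 \frac{57}{-1 - 2 N} = - \frac{228}{-1 - 2 N}$)
$C{\left(\sqrt{98 - 60} \right)} - -23587 = \frac{228}{1 + 2 \sqrt{98 - 60}} - -23587 = \frac{228}{1 + 2 \sqrt{38}} + 23587 = 23587 + \frac{228}{1 + 2 \sqrt{38}}$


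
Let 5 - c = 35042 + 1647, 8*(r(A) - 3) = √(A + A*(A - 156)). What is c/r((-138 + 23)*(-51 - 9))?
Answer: 586944/3878327 - 244560*√465405/3878327 ≈ -42.867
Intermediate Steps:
r(A) = 3 + √(A + A*(-156 + A))/8 (r(A) = 3 + √(A + A*(A - 156))/8 = 3 + √(A + A*(-156 + A))/8)
c = -36684 (c = 5 - (35042 + 1647) = 5 - 1*36689 = 5 - 36689 = -36684)
c/r((-138 + 23)*(-51 - 9)) = -36684/(3 + √(((-138 + 23)*(-51 - 9))*(-155 + (-138 + 23)*(-51 - 9)))/8) = -36684/(3 + √((-115*(-60))*(-155 - 115*(-60)))/8) = -36684/(3 + √(6900*(-155 + 6900))/8) = -36684/(3 + √(6900*6745)/8) = -36684/(3 + √46540500/8) = -36684/(3 + (10*√465405)/8) = -36684/(3 + 5*√465405/4)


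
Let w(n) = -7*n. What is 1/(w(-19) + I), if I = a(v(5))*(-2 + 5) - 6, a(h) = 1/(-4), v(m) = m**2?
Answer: 4/505 ≈ 0.0079208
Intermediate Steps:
a(h) = -1/4
I = -27/4 (I = -(-2 + 5)/4 - 6 = -1/4*3 - 6 = -3/4 - 6 = -27/4 ≈ -6.7500)
1/(w(-19) + I) = 1/(-7*(-19) - 27/4) = 1/(133 - 27/4) = 1/(505/4) = 4/505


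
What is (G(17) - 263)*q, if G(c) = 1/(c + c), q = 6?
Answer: -26823/17 ≈ -1577.8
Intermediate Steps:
G(c) = 1/(2*c)
(G(17) - 263)*q = ((½)/17 - 263)*6 = ((½)*(1/17) - 263)*6 = (1/34 - 263)*6 = -8941/34*6 = -26823/17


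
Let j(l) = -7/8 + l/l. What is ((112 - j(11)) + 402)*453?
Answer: 1862283/8 ≈ 2.3279e+5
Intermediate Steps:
j(l) = ⅛ (j(l) = -7*⅛ + 1 = -7/8 + 1 = ⅛)
((112 - j(11)) + 402)*453 = ((112 - 1*⅛) + 402)*453 = ((112 - ⅛) + 402)*453 = (895/8 + 402)*453 = (4111/8)*453 = 1862283/8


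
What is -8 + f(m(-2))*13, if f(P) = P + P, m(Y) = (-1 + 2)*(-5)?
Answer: -138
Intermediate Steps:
m(Y) = -5 (m(Y) = 1*(-5) = -5)
f(P) = 2*P
-8 + f(m(-2))*13 = -8 + (2*(-5))*13 = -8 - 10*13 = -8 - 130 = -138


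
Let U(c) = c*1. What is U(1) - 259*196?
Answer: -50763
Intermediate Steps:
U(c) = c
U(1) - 259*196 = 1 - 259*196 = 1 - 50764 = -50763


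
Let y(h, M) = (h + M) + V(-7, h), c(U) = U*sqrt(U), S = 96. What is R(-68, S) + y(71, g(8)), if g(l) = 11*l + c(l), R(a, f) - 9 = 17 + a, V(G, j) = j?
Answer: 188 + 16*sqrt(2) ≈ 210.63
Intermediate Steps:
c(U) = U**(3/2)
R(a, f) = 26 + a (R(a, f) = 9 + (17 + a) = 26 + a)
g(l) = l**(3/2) + 11*l (g(l) = 11*l + l**(3/2) = l**(3/2) + 11*l)
y(h, M) = M + 2*h (y(h, M) = (h + M) + h = (M + h) + h = M + 2*h)
R(-68, S) + y(71, g(8)) = (26 - 68) + ((8**(3/2) + 11*8) + 2*71) = -42 + ((16*sqrt(2) + 88) + 142) = -42 + ((88 + 16*sqrt(2)) + 142) = -42 + (230 + 16*sqrt(2)) = 188 + 16*sqrt(2)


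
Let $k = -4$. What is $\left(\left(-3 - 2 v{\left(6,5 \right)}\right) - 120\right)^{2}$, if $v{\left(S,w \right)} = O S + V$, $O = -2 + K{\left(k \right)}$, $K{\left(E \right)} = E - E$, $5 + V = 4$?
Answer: $9409$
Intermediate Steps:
$V = -1$ ($V = -5 + 4 = -1$)
$K{\left(E \right)} = 0$
$O = -2$ ($O = -2 + 0 = -2$)
$v{\left(S,w \right)} = -1 - 2 S$ ($v{\left(S,w \right)} = - 2 S - 1 = -1 - 2 S$)
$\left(\left(-3 - 2 v{\left(6,5 \right)}\right) - 120\right)^{2} = \left(\left(-3 - 2 \left(-1 - 12\right)\right) - 120\right)^{2} = \left(\left(-3 - -26\right) - 120\right)^{2} = \left(\left(-3 + 26\right) - 120\right)^{2} = \left(23 - 120\right)^{2} = \left(-97\right)^{2} = 9409$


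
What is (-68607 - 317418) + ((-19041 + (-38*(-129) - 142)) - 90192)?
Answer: -490498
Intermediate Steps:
(-68607 - 317418) + ((-19041 + (-38*(-129) - 142)) - 90192) = -386025 + ((-19041 + (4902 - 142)) - 90192) = -386025 + ((-19041 + 4760) - 90192) = -386025 + (-14281 - 90192) = -386025 - 104473 = -490498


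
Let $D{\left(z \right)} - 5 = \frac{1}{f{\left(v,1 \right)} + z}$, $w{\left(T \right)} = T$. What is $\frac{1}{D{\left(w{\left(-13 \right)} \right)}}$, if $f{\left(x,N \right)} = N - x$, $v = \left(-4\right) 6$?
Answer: $\frac{12}{61} \approx 0.19672$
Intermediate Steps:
$v = -24$
$D{\left(z \right)} = 5 + \frac{1}{25 + z}$ ($D{\left(z \right)} = 5 + \frac{1}{\left(1 - -24\right) + z} = 5 + \frac{1}{\left(1 + 24\right) + z} = 5 + \frac{1}{25 + z}$)
$\frac{1}{D{\left(w{\left(-13 \right)} \right)}} = \frac{1}{\frac{1}{25 - 13} \left(126 + 5 \left(-13\right)\right)} = \frac{1}{\frac{1}{12} \left(126 - 65\right)} = \frac{1}{\frac{1}{12} \cdot 61} = \frac{1}{\frac{61}{12}} = \frac{12}{61}$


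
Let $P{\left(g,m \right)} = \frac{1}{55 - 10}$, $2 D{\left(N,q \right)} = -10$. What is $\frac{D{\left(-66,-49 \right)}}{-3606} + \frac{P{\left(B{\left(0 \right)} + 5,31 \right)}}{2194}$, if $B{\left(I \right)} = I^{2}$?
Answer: $\frac{41438}{29668365} \approx 0.0013967$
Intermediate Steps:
$D{\left(N,q \right)} = -5$ ($D{\left(N,q \right)} = \frac{1}{2} \left(-10\right) = -5$)
$P{\left(g,m \right)} = \frac{1}{45}$
$\frac{D{\left(-66,-49 \right)}}{-3606} + \frac{P{\left(B{\left(0 \right)} + 5,31 \right)}}{2194} = - \frac{5}{-3606} + \frac{1}{45 \cdot 2194} = \left(-5\right) \left(- \frac{1}{3606}\right) + \frac{1}{45} \cdot \frac{1}{2194} = \frac{5}{3606} + \frac{1}{98730} = \frac{41438}{29668365}$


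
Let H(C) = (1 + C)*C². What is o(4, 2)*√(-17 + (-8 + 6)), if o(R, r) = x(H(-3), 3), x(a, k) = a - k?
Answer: -21*I*√19 ≈ -91.537*I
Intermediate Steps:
H(C) = C²*(1 + C)
o(R, r) = -21 (o(R, r) = (-3)²*(1 - 3) - 1*3 = 9*(-2) - 3 = -18 - 3 = -21)
o(4, 2)*√(-17 + (-8 + 6)) = -21*√(-17 + (-8 + 6)) = -21*√(-17 - 2) = -21*I*√19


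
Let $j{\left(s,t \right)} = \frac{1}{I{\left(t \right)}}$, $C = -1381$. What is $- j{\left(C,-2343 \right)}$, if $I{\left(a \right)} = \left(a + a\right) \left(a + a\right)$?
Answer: $- \frac{1}{21958596} \approx -4.554 \cdot 10^{-8}$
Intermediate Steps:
$I{\left(a \right)} = 4 a^{2}$ ($I{\left(a \right)} = 2 a 2 a = 4 a^{2}$)
$j{\left(s,t \right)} = \frac{1}{4 t^{2}}$
$- j{\left(C,-2343 \right)} = - \frac{1}{4 \cdot 5489649} = \left(-1\right) \frac{1}{21958596} = - \frac{1}{21958596}$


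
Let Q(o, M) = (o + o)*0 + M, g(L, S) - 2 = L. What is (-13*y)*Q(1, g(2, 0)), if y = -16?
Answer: 832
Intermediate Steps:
g(L, S) = 2 + L
Q(o, M) = M (Q(o, M) = (2*o)*0 + M = 0 + M = M)
(-13*y)*Q(1, g(2, 0)) = (-13*(-16))*(2 + 2) = 208*4 = 832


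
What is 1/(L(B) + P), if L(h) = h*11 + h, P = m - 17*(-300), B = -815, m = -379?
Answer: -1/5059 ≈ -0.00019767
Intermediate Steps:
P = 4721 (P = -379 - 17*(-300) = -379 + 5100 = 4721)
L(h) = 12*h (L(h) = 11*h + h = 12*h)
1/(L(B) + P) = 1/(12*(-815) + 4721) = 1/(-9780 + 4721) = 1/(-5059) = -1/5059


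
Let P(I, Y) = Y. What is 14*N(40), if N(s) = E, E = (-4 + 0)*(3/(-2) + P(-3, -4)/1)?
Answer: 308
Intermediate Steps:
E = 22 (E = (-4 + 0)*(3/(-2) - 4/1) = -4*(3*(-1/2) - 4*1) = -4*(-3/2 - 4) = -4*(-11/2) = 22)
N(s) = 22
14*N(40) = 14*22 = 308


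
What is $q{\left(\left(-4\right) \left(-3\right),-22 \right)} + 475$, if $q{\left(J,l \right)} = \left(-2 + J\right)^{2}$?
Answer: $575$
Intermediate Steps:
$q{\left(\left(-4\right) \left(-3\right),-22 \right)} + 475 = \left(-2 - -12\right)^{2} + 475 = \left(-2 + 12\right)^{2} + 475 = 10^{2} + 475 = 100 + 475 = 575$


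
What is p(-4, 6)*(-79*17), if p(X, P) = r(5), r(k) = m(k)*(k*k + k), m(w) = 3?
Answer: -120870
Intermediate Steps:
r(k) = 3*k + 3*k² (r(k) = 3*(k*k + k) = 3*(k² + k) = 3*(k + k²) = 3*k + 3*k²)
p(X, P) = 90 (p(X, P) = 3*5*(1 + 5) = 3*5*6 = 90)
p(-4, 6)*(-79*17) = 90*(-79*17) = 90*(-1343) = -120870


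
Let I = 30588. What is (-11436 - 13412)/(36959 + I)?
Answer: -24848/67547 ≈ -0.36786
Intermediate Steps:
(-11436 - 13412)/(36959 + I) = (-11436 - 13412)/(36959 + 30588) = -24848/67547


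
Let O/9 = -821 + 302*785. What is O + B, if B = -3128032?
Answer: -1001791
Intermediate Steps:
O = 2126241 (O = 9*(-821 + 302*785) = 9*(-821 + 237070) = 9*236249 = 2126241)
O + B = 2126241 - 3128032 = -1001791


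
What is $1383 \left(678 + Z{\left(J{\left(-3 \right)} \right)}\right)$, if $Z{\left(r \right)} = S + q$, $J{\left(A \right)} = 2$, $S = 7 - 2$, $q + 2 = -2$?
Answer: $939057$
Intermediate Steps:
$q = -4$ ($q = -2 - 2 = -4$)
$S = 5$
$Z{\left(r \right)} = 1$ ($Z{\left(r \right)} = 5 - 4 = 1$)
$1383 \left(678 + Z{\left(J{\left(-3 \right)} \right)}\right) = 1383 \left(678 + 1\right) = 1383 \cdot 679 = 939057$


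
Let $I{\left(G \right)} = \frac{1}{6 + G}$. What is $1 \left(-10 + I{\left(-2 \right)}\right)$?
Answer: $- \frac{39}{4} \approx -9.75$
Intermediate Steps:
$1 \left(-10 + I{\left(-2 \right)}\right) = 1 \left(-10 + \frac{1}{6 - 2}\right) = 1 \left(-10 + \frac{1}{4}\right) = 1 \left(- \frac{39}{4}\right) = - \frac{39}{4}$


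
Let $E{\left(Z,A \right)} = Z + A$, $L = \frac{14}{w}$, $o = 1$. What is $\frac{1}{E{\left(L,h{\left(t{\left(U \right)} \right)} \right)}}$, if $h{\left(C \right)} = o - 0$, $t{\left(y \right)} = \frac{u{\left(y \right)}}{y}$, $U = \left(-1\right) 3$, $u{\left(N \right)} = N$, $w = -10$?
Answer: $- \frac{5}{2} \approx -2.5$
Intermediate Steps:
$U = -3$
$t{\left(y \right)} = 1$ ($t{\left(y \right)} = \frac{y}{y} = 1$)
$h{\left(C \right)} = 1$ ($h{\left(C \right)} = 1 - 0 = 1 + 0 = 1$)
$L = - \frac{7}{5}$ ($L = \frac{14}{-10} = 14 \left(- \frac{1}{10}\right) = - \frac{7}{5} \approx -1.4$)
$E{\left(Z,A \right)} = A + Z$
$\frac{1}{E{\left(L,h{\left(t{\left(U \right)} \right)} \right)}} = \frac{1}{1 - \frac{7}{5}} = \frac{1}{- \frac{2}{5}} = - \frac{5}{2}$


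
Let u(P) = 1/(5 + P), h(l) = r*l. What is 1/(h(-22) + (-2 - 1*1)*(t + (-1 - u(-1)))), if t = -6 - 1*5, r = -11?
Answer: 4/1115 ≈ 0.0035874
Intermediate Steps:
h(l) = -11*l
t = -11 (t = -6 - 5 = -11)
1/(h(-22) + (-2 - 1*1)*(t + (-1 - u(-1)))) = 1/(-11*(-22) + (-2 - 1*1)*(-11 + (-1 - 1/(5 - 1)))) = 1/(242 + (-2 - 1)*(-11 + (-1 - 1/4))) = 1/(242 - 3*(-11 + (-1 - 1*¼))) = 1/(242 - 3*(-11 + (-1 - ¼))) = 1/(242 - 3*(-11 - 5/4)) = 1/(242 - 3*(-49/4)) = 1/(242 + 147/4) = 1/(1115/4) = 4/1115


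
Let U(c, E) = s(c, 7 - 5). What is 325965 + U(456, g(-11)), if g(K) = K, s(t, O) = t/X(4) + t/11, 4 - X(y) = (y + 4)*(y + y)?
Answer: 17929937/55 ≈ 3.2600e+5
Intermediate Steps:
X(y) = 4 - 2*y*(4 + y) (X(y) = 4 - (y + 4)*(y + y) = 4 - (4 + y)*2*y = 4 - 2*y*(4 + y))
s(t, O) = 49*t/660 (s(t, O) = t/(4 - 8*4 - 2*4²) + t/11 = t/(4 - 32 - 2*16) + t*(1/11) = t/(4 - 32 - 32) + t/11 = t/(-60) + t/11 = t*(-1/60) + t/11 = -t/60 + t/11 = 49*t/660)
U(c, E) = 49*c/660
325965 + U(456, g(-11)) = 325965 + (49/660)*456 = 325965 + 1862/55 = 17929937/55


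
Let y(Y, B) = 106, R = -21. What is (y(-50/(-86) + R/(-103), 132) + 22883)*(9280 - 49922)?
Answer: -934318938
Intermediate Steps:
(y(-50/(-86) + R/(-103), 132) + 22883)*(9280 - 49922) = (106 + 22883)*(9280 - 49922) = 22989*(-40642) = -934318938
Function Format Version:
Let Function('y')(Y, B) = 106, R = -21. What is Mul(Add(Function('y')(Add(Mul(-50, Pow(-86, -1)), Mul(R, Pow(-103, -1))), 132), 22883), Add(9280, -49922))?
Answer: -934318938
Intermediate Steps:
Mul(Add(Function('y')(Add(Mul(-50, Pow(-86, -1)), Mul(R, Pow(-103, -1))), 132), 22883), Add(9280, -49922)) = Mul(Add(106, 22883), Add(9280, -49922)) = Mul(22989, -40642) = -934318938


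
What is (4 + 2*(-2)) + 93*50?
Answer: 4650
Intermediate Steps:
(4 + 2*(-2)) + 93*50 = (4 - 4) + 4650 = 0 + 4650 = 4650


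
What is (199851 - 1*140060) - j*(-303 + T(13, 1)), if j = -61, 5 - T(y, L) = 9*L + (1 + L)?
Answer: 40942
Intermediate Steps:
T(y, L) = 4 - 10*L (T(y, L) = 5 - (9*L + (1 + L)) = 5 - (1 + 10*L) = 5 + (-1 - 10*L) = 4 - 10*L)
(199851 - 1*140060) - j*(-303 + T(13, 1)) = (199851 - 1*140060) - (-61)*(-303 + (4 - 10*1)) = (199851 - 140060) - (-61)*(-303 + (4 - 10)) = 59791 - (-61)*(-303 - 6) = 59791 - (-61)*(-309) = 59791 - 1*18849 = 59791 - 18849 = 40942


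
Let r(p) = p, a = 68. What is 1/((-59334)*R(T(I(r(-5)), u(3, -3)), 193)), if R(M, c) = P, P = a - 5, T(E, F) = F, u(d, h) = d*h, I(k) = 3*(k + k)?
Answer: -1/3738042 ≈ -2.6752e-7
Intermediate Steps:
I(k) = 6*k (I(k) = 3*(2*k) = 6*k)
P = 63 (P = 68 - 5 = 63)
R(M, c) = 63
1/((-59334)*R(T(I(r(-5)), u(3, -3)), 193)) = 1/(-59334*63) = -1/59334*1/63 = -1/3738042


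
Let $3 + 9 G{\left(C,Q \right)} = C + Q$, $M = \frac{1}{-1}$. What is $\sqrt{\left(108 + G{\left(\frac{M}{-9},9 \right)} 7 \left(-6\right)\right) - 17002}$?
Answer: $\frac{2 i \sqrt{342681}}{9} \approx 130.09 i$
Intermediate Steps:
$M = -1$
$G{\left(C,Q \right)} = - \frac{1}{3} + \frac{C}{9} + \frac{Q}{9}$ ($G{\left(C,Q \right)} = - \frac{1}{3} + \frac{C + Q}{9} = - \frac{1}{3} + \left(\frac{C}{9} + \frac{Q}{9}\right) = - \frac{1}{3} + \frac{C}{9} + \frac{Q}{9}$)
$\sqrt{\left(108 + G{\left(\frac{M}{-9},9 \right)} 7 \left(-6\right)\right) - 17002} = \sqrt{\left(108 + \left(- \frac{1}{3} + \frac{\left(-1\right) \frac{1}{-9}}{9} + \frac{1}{9} \cdot 9\right) 7 \left(-6\right)\right) - 17002} = \sqrt{\left(108 + \left(- \frac{1}{3} + \frac{\left(-1\right) \left(- \frac{1}{9}\right)}{9} + 1\right) \left(-42\right)\right) - 17002} = \sqrt{\left(108 + \left(- \frac{1}{3} + \frac{1}{9} \cdot \frac{1}{9} + 1\right) \left(-42\right)\right) - 17002} = \sqrt{\left(108 + \left(- \frac{1}{3} + \frac{1}{81} + 1\right) \left(-42\right)\right) - 17002} = \sqrt{\left(108 + \frac{55}{81} \left(-42\right)\right) - 17002} = \sqrt{\left(108 - \frac{770}{27}\right) - 17002} = \sqrt{\frac{2146}{27} - 17002} = \sqrt{- \frac{456908}{27}} = \frac{2 i \sqrt{342681}}{9}$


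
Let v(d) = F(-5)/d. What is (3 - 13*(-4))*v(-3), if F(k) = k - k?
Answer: 0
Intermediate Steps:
F(k) = 0
v(d) = 0 (v(d) = 0/d = 0)
(3 - 13*(-4))*v(-3) = (3 - 13*(-4))*0 = (3 + 52)*0 = 55*0 = 0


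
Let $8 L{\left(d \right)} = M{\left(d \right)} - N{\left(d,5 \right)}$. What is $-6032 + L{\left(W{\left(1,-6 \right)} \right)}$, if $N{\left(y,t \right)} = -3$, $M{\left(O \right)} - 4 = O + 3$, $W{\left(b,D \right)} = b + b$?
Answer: $- \frac{12061}{2} \approx -6030.5$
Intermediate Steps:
$W{\left(b,D \right)} = 2 b$
$M{\left(O \right)} = 7 + O$ ($M{\left(O \right)} = 4 + \left(O + 3\right) = 4 + \left(3 + O\right) = 7 + O$)
$L{\left(d \right)} = \frac{5}{4} + \frac{d}{8}$ ($L{\left(d \right)} = \frac{\left(7 + d\right) - -3}{8} = \frac{\left(7 + d\right) + 3}{8} = \frac{10 + d}{8} = \frac{5}{4} + \frac{d}{8}$)
$-6032 + L{\left(W{\left(1,-6 \right)} \right)} = -6032 + \left(\frac{5}{4} + \frac{2 \cdot 1}{8}\right) = -6032 + \left(\frac{5}{4} + \frac{1}{8} \cdot 2\right) = -6032 + \left(\frac{5}{4} + \frac{1}{4}\right) = -6032 + \frac{3}{2} = - \frac{12061}{2}$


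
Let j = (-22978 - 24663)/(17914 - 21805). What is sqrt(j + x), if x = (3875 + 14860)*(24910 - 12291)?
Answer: 2*sqrt(894831225463074)/3891 ≈ 15376.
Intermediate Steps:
j = 47641/3891 (j = -47641/(-3891) = -47641*(-1/3891) = 47641/3891 ≈ 12.244)
x = 236416965 (x = 18735*12619 = 236416965)
sqrt(j + x) = sqrt(47641/3891 + 236416965) = sqrt(919898458456/3891) = 2*sqrt(894831225463074)/3891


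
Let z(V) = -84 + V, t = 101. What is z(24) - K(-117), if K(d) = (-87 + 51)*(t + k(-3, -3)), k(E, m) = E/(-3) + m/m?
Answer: 3648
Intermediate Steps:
k(E, m) = 1 - E/3 (k(E, m) = E*(-⅓) + 1 = -E/3 + 1 = 1 - E/3)
K(d) = -3708 (K(d) = (-87 + 51)*(101 + (1 - ⅓*(-3))) = -36*(101 + (1 + 1)) = -36*(101 + 2) = -36*103 = -3708)
z(24) - K(-117) = (-84 + 24) - 1*(-3708) = -60 + 3708 = 3648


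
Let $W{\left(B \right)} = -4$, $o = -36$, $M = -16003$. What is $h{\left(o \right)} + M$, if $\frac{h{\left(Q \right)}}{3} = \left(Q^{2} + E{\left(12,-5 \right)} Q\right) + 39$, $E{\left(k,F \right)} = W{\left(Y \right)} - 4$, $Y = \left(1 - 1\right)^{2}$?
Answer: $-11134$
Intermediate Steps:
$Y = 0$ ($Y = 0^{2} = 0$)
$E{\left(k,F \right)} = -8$ ($E{\left(k,F \right)} = -4 - 4 = -8$)
$h{\left(Q \right)} = 117 - 24 Q + 3 Q^{2}$ ($h{\left(Q \right)} = 3 \left(\left(Q^{2} - 8 Q\right) + 39\right) = 3 \left(39 + Q^{2} - 8 Q\right) = 117 - 24 Q + 3 Q^{2}$)
$h{\left(o \right)} + M = \left(117 - -864 + 3 \left(-36\right)^{2}\right) - 16003 = \left(117 + 864 + 3 \cdot 1296\right) - 16003 = \left(117 + 864 + 3888\right) - 16003 = 4869 - 16003 = -11134$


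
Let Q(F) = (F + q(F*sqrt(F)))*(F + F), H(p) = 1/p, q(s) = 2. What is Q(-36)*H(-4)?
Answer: -612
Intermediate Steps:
Q(F) = 2*F*(2 + F) (Q(F) = (F + 2)*(F + F) = (2 + F)*(2*F) = 2*F*(2 + F))
Q(-36)*H(-4) = (2*(-36)*(2 - 36))/(-4) = (2*(-36)*(-34))*(-1/4) = 2448*(-1/4) = -612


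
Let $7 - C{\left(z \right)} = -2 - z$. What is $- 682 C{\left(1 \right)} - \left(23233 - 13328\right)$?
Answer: $-16725$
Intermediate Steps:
$C{\left(z \right)} = 9 + z$ ($C{\left(z \right)} = 7 - \left(-2 - z\right) = 7 + \left(2 + z\right) = 9 + z$)
$- 682 C{\left(1 \right)} - \left(23233 - 13328\right) = - 682 \left(9 + 1\right) - \left(23233 - 13328\right) = \left(-682\right) 10 - \left(23233 - 13328\right) = -6820 - 9905 = -16725$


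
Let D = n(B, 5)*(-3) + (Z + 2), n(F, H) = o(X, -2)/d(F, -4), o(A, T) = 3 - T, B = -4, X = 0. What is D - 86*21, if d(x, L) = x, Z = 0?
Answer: -7201/4 ≈ -1800.3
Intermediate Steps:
n(F, H) = 5/F (n(F, H) = (3 - 1*(-2))/F = (3 + 2)/F = 5/F)
D = 23/4 (D = (5/(-4))*(-3) + (0 + 2) = (5*(-1/4))*(-3) + 2 = -5/4*(-3) + 2 = 15/4 + 2 = 23/4 ≈ 5.7500)
D - 86*21 = 23/4 - 86*21 = 23/4 - 1806 = -7201/4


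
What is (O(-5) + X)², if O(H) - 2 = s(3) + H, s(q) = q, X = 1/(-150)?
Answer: 1/22500 ≈ 4.4444e-5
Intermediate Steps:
X = -1/150 ≈ -0.0066667
O(H) = 5 + H (O(H) = 2 + (3 + H) = 5 + H)
(O(-5) + X)² = ((5 - 5) - 1/150)² = (0 - 1/150)² = (-1/150)² = 1/22500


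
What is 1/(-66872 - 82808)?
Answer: -1/149680 ≈ -6.6809e-6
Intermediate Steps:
1/(-66872 - 82808) = 1/(-149680) = -1/149680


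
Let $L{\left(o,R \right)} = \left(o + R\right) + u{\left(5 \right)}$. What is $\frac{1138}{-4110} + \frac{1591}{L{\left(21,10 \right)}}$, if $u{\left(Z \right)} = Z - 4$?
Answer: $\frac{3251297}{65760} \approx 49.442$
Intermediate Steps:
$u{\left(Z \right)} = -4 + Z$ ($u{\left(Z \right)} = Z - 4 = -4 + Z$)
$L{\left(o,R \right)} = 1 + R + o$ ($L{\left(o,R \right)} = \left(o + R\right) + \left(-4 + 5\right) = \left(R + o\right) + 1 = 1 + R + o$)
$\frac{1138}{-4110} + \frac{1591}{L{\left(21,10 \right)}} = \frac{1138}{-4110} + \frac{1591}{1 + 10 + 21} = 1138 \left(- \frac{1}{4110}\right) + \frac{1591}{32} = - \frac{569}{2055} + 1591 \cdot \frac{1}{32} = - \frac{569}{2055} + \frac{1591}{32} = \frac{3251297}{65760}$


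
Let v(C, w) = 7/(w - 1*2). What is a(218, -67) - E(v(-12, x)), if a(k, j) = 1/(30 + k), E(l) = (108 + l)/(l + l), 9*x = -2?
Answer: 28899/1736 ≈ 16.647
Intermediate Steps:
x = -2/9 (x = (⅑)*(-2) = -2/9 ≈ -0.22222)
v(C, w) = 7/(-2 + w) (v(C, w) = 7/(w - 2) = 7/(-2 + w))
E(l) = (108 + l)/(2*l) (E(l) = (108 + l)/((2*l)) = (108 + l)*(1/(2*l)) = (108 + l)/(2*l))
a(218, -67) - E(v(-12, x)) = 1/(30 + 218) - (108 + 7/(-2 - 2/9))/(2*(7/(-2 - 2/9))) = 1/248 - (108 + 7/(-20/9))/(2*(7/(-20/9))) = 1/248 - (108 + 7*(-9/20))/(2*(7*(-9/20))) = 1/248 - (108 - 63/20)/(2*(-63/20)) = 1/248 - (-20)*2097/(2*63*20) = 1/248 - 1*(-233/14) = 1/248 + 233/14 = 28899/1736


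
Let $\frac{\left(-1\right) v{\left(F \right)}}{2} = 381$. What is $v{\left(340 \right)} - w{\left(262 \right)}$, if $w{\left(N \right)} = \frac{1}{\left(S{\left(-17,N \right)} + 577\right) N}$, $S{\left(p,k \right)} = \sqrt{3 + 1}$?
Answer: $- \frac{115593877}{151698} \approx -762.0$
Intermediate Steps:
$v{\left(F \right)} = -762$ ($v{\left(F \right)} = \left(-2\right) 381 = -762$)
$S{\left(p,k \right)} = 2$ ($S{\left(p,k \right)} = \sqrt{4} = 2$)
$w{\left(N \right)} = \frac{1}{579 N}$ ($w{\left(N \right)} = \frac{1}{\left(2 + 577\right) N} = \frac{1}{579 N}$)
$v{\left(340 \right)} - w{\left(262 \right)} = -762 - \frac{1}{579 \cdot 262} = -762 - \frac{1}{579} \cdot \frac{1}{262} = -762 - \frac{1}{151698} = - \frac{115593877}{151698}$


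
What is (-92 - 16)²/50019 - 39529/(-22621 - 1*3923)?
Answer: 108895727/63224016 ≈ 1.7224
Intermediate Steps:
(-92 - 16)²/50019 - 39529/(-22621 - 1*3923) = (-108)²*(1/50019) - 39529/(-22621 - 3923) = 11664*(1/50019) - 39529/(-26544) = 3888/16673 - 39529*(-1/26544) = 3888/16673 + 5647/3792 = 108895727/63224016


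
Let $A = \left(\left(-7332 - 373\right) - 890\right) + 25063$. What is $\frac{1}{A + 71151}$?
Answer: $\frac{1}{87619} \approx 1.1413 \cdot 10^{-5}$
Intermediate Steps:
$A = 16468$ ($A = \left(-7705 - 890\right) + 25063 = -8595 + 25063 = 16468$)
$\frac{1}{A + 71151} = \frac{1}{16468 + 71151} = \frac{1}{87619}$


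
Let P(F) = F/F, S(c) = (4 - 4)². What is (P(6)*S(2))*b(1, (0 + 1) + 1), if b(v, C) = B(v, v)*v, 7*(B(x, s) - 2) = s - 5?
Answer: 0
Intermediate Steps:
S(c) = 0 (S(c) = 0² = 0)
B(x, s) = 9/7 + s/7 (B(x, s) = 2 + (s - 5)/7 = 2 + (-5 + s)/7 = 2 + (-5/7 + s/7) = 9/7 + s/7)
P(F) = 1
b(v, C) = v*(9/7 + v/7) (b(v, C) = (9/7 + v/7)*v = v*(9/7 + v/7))
(P(6)*S(2))*b(1, (0 + 1) + 1) = (1*0)*((⅐)*1*(9 + 1)) = 0*((⅐)*1*10) = 0*(10/7) = 0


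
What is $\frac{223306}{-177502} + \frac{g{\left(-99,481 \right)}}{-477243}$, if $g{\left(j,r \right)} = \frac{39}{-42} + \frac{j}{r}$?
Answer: $- \frac{27601895216269}{21940301029374} \approx -1.258$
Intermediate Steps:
$g{\left(j,r \right)} = - \frac{13}{14} + \frac{j}{r}$ ($g{\left(j,r \right)} = 39 \left(- \frac{1}{42}\right) + \frac{j}{r} = - \frac{13}{14} + \frac{j}{r}$)
$\frac{223306}{-177502} + \frac{g{\left(-99,481 \right)}}{-477243} = \frac{223306}{-177502} + \frac{- \frac{13}{14} - \frac{99}{481}}{-477243} = 223306 \left(- \frac{1}{177502}\right) + \left(- \frac{13}{14} - \frac{99}{481}\right) \left(- \frac{1}{477243}\right) = - \frac{111653}{88751} + \left(- \frac{13}{14} - \frac{99}{481}\right) \left(- \frac{1}{477243}\right) = - \frac{111653}{88751} - - \frac{7639}{3213754362} = - \frac{111653}{88751} + \frac{7639}{3213754362} = - \frac{27601895216269}{21940301029374}$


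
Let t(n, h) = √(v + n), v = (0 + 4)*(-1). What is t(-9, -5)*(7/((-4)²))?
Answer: 7*I*√13/16 ≈ 1.5774*I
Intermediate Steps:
v = -4 (v = 4*(-1) = -4)
t(n, h) = √(-4 + n)
t(-9, -5)*(7/((-4)²)) = √(-4 - 9)*(7/((-4)²)) = √(-13)*(7/16) = (I*√13)*(7*(1/16)) = (I*√13)*(7/16) = 7*I*√13/16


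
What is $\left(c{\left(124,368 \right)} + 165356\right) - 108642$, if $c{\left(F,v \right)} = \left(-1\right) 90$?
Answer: $56624$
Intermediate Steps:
$c{\left(F,v \right)} = -90$
$\left(c{\left(124,368 \right)} + 165356\right) - 108642 = \left(-90 + 165356\right) - 108642 = 165266 - 108642 = 56624$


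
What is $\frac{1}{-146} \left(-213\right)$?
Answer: $\frac{213}{146} \approx 1.4589$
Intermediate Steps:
$\frac{1}{-146} \left(-213\right) = \left(- \frac{1}{146}\right) \left(-213\right) = \frac{213}{146}$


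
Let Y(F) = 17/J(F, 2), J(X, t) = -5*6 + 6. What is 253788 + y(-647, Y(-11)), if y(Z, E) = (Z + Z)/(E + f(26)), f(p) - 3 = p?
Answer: 172290996/679 ≈ 2.5374e+5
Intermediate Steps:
f(p) = 3 + p
J(X, t) = -24 (J(X, t) = -30 + 6 = -24)
Y(F) = -17/24 (Y(F) = 17/(-24) = 17*(-1/24) = -17/24)
y(Z, E) = 2*Z/(29 + E) (y(Z, E) = (Z + Z)/(E + (3 + 26)) = (2*Z)/(E + 29) = (2*Z)/(29 + E) = 2*Z/(29 + E))
253788 + y(-647, Y(-11)) = 253788 + 2*(-647)/(29 - 17/24) = 253788 + 2*(-647)/(679/24) = 253788 + 2*(-647)*(24/679) = 253788 - 31056/679 = 172290996/679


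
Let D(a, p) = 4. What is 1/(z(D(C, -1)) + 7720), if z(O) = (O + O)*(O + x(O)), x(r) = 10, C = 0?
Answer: 1/7832 ≈ 0.00012768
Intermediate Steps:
z(O) = 2*O*(10 + O) (z(O) = (O + O)*(O + 10) = (2*O)*(10 + O) = 2*O*(10 + O))
1/(z(D(C, -1)) + 7720) = 1/(2*4*(10 + 4) + 7720) = 1/(2*4*14 + 7720) = 1/(112 + 7720) = 1/7832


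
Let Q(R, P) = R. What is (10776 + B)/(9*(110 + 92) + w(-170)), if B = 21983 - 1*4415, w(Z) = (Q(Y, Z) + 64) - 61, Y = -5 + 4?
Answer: 7086/455 ≈ 15.574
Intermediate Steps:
Y = -1
w(Z) = 2 (w(Z) = (-1 + 64) - 61 = 63 - 61 = 2)
B = 17568 (B = 21983 - 4415 = 17568)
(10776 + B)/(9*(110 + 92) + w(-170)) = (10776 + 17568)/(9*(110 + 92) + 2) = 28344/(9*202 + 2) = 28344/(1818 + 2) = 28344/1820 = 28344*(1/1820) = 7086/455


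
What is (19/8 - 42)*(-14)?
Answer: 2219/4 ≈ 554.75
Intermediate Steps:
(19/8 - 42)*(-14) = -317/8*(-14) = 2219/4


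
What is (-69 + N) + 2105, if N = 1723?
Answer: 3759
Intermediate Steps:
(-69 + N) + 2105 = (-69 + 1723) + 2105 = 1654 + 2105 = 3759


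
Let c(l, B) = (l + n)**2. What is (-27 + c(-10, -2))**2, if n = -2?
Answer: 13689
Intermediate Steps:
c(l, B) = (-2 + l)**2 (c(l, B) = (l - 2)**2 = (-2 + l)**2)
(-27 + c(-10, -2))**2 = (-27 + (-2 - 10)**2)**2 = (-27 + (-12)**2)**2 = (-27 + 144)**2 = 117**2 = 13689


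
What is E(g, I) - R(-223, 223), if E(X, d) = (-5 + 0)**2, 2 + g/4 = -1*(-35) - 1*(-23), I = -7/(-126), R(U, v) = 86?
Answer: -61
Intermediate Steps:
I = 1/18 (I = -7*(-1/126) = 1/18 ≈ 0.055556)
g = 224 (g = -8 + 4*(-1*(-35) - 1*(-23)) = -8 + 4*(35 + 23) = -8 + 4*58 = -8 + 232 = 224)
E(X, d) = 25 (E(X, d) = (-5)**2 = 25)
E(g, I) - R(-223, 223) = 25 - 1*86 = 25 - 86 = -61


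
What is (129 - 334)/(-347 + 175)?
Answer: 205/172 ≈ 1.1919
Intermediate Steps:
(129 - 334)/(-347 + 175) = -205/(-172) = -205*(-1/172) = 205/172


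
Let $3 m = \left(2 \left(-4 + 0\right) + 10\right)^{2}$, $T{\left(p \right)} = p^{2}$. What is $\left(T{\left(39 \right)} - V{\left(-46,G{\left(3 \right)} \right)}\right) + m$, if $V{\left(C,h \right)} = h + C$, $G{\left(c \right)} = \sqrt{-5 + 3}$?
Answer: $\frac{4705}{3} - i \sqrt{2} \approx 1568.3 - 1.4142 i$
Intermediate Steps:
$G{\left(c \right)} = i \sqrt{2}$ ($G{\left(c \right)} = \sqrt{-2} = i \sqrt{2}$)
$V{\left(C,h \right)} = C + h$
$m = \frac{4}{3}$ ($m = \frac{\left(2 \left(-4 + 0\right) + 10\right)^{2}}{3} = \frac{\left(2 \left(-4\right) + 10\right)^{2}}{3} = \frac{\left(-8 + 10\right)^{2}}{3} = \frac{2^{2}}{3} = \frac{1}{3} \cdot 4 = \frac{4}{3} \approx 1.3333$)
$\left(T{\left(39 \right)} - V{\left(-46,G{\left(3 \right)} \right)}\right) + m = \left(39^{2} - \left(-46 + i \sqrt{2}\right)\right) + \frac{4}{3} = \left(1521 + \left(46 - i \sqrt{2}\right)\right) + \frac{4}{3} = \left(1567 - i \sqrt{2}\right) + \frac{4}{3} = \frac{4705}{3} - i \sqrt{2}$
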